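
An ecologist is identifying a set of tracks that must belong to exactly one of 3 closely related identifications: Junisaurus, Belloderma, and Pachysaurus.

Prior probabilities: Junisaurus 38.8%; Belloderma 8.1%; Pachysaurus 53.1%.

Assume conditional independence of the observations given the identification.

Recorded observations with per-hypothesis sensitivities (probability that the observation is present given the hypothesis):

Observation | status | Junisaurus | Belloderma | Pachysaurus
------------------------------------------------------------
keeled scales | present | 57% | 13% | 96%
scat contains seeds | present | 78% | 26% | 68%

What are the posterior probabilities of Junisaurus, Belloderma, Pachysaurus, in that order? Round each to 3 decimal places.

0.331, 0.005, 0.664

For each hypothesis, the unnormalized posterior weight is prior × product of the observation likelihoods:
  Junisaurus: 0.388 × 0.57 × 0.78 = 0.1725
  Belloderma: 0.081 × 0.13 × 0.26 = 0.0027378
  Pachysaurus: 0.531 × 0.96 × 0.68 = 0.34664
Normalizing constant Z = 0.1725 + 0.0027378 + 0.34664 = 0.52188.
P(Junisaurus | evidence) = 0.1725 / 0.52188 ≈ 0.331
P(Belloderma | evidence) = 0.0027378 / 0.52188 ≈ 0.005
P(Pachysaurus | evidence) = 0.34664 / 0.52188 ≈ 0.664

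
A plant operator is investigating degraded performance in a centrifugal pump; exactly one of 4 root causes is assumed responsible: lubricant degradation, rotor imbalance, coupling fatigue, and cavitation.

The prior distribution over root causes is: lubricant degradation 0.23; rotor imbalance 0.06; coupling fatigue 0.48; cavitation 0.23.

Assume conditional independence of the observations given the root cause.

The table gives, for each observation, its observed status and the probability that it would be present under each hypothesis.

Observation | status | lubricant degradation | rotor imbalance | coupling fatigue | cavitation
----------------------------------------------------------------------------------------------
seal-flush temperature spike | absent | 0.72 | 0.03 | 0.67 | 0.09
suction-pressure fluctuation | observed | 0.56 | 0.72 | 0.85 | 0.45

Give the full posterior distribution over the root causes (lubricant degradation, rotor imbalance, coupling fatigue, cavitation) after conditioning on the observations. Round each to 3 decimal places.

0.118, 0.137, 0.439, 0.307

Multiply each prior by the joint likelihood of the evidence pattern (using 1 − P(present | H) for each absent observation):
  lubricant degradation: 0.23 × (1 − 0.72) × 0.56 = 0.036064
  rotor imbalance: 0.06 × (1 − 0.03) × 0.72 = 0.041904
  coupling fatigue: 0.48 × (1 − 0.67) × 0.85 = 0.13464
  cavitation: 0.23 × (1 − 0.09) × 0.45 = 0.094185
Normalizing constant Z = 0.036064 + 0.041904 + 0.13464 + 0.094185 = 0.30679.
P(lubricant degradation | evidence) = 0.036064 / 0.30679 ≈ 0.118
P(rotor imbalance | evidence) = 0.041904 / 0.30679 ≈ 0.137
P(coupling fatigue | evidence) = 0.13464 / 0.30679 ≈ 0.439
P(cavitation | evidence) = 0.094185 / 0.30679 ≈ 0.307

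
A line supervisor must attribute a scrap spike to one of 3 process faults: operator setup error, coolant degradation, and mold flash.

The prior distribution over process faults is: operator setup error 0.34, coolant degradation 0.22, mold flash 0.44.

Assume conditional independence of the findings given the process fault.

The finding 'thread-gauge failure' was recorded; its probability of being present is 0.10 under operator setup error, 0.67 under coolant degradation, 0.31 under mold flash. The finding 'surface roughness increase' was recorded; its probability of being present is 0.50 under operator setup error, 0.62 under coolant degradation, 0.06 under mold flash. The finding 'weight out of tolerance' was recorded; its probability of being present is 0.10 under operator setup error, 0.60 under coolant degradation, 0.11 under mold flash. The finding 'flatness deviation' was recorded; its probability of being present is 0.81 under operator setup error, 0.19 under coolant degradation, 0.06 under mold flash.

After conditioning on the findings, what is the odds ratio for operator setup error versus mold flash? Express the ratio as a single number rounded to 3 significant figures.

25.5

The normalizing constant cancels in an odds ratio, so compute prior × likelihood for the two hypotheses only:
  operator setup error: 0.34 × 0.10 × 0.50 × 0.10 × 0.81 = 0.001377
  mold flash: 0.44 × 0.31 × 0.06 × 0.11 × 0.06 = 5.4014e-05
Posterior odds = 0.001377 / 5.4014e-05 ≈ 25.5.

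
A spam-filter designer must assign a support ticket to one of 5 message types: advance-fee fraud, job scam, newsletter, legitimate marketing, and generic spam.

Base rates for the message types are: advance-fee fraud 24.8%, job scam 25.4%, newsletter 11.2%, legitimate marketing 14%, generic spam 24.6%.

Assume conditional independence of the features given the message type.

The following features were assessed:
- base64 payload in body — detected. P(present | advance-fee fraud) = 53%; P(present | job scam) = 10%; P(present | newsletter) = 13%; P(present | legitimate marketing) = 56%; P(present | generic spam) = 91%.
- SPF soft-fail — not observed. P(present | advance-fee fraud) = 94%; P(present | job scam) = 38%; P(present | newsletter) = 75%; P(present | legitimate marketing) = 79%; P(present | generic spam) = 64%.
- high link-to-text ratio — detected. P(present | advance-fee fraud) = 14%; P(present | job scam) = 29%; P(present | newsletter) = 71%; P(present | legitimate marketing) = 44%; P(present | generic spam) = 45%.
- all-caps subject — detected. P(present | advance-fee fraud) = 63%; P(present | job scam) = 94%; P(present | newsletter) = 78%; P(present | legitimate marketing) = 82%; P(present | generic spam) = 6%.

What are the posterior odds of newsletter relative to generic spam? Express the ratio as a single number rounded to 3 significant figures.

0.926

Unnormalized posterior weight (prior times the feature likelihoods) for each of the two hypotheses (using 1 − P(present | H) for each absent feature):
  newsletter: 0.112 × 0.13 × (1 − 0.75) × 0.71 × 0.78 = 0.0020158
  generic spam: 0.246 × 0.91 × (1 − 0.64) × 0.45 × 0.06 = 0.0021759
Odds(newsletter : generic spam) = 0.0020158 / 0.0021759 ≈ 0.926.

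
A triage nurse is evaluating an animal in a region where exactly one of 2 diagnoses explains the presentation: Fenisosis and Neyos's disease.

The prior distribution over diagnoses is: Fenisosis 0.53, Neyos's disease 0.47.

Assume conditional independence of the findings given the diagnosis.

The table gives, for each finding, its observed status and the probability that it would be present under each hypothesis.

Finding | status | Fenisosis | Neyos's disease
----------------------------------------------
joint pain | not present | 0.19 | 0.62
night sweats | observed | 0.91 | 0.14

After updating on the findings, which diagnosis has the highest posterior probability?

Multiply each prior by the joint likelihood of the evidence pattern (using 1 − P(present | H) for each absent finding):
  Fenisosis: 0.53 × (1 − 0.19) × 0.91 = 0.39066
  Neyos's disease: 0.47 × (1 − 0.62) × 0.14 = 0.025004
Normalizing constant Z = 0.39066 + 0.025004 = 0.41567.
P(Fenisosis | evidence) ≈ 0.39066 / 0.41567 ≈ 0.940
P(Neyos's disease | evidence) ≈ 0.025004 / 0.41567 ≈ 0.060
The largest is 0.940, so Fenisosis is most probable.

Fenisosis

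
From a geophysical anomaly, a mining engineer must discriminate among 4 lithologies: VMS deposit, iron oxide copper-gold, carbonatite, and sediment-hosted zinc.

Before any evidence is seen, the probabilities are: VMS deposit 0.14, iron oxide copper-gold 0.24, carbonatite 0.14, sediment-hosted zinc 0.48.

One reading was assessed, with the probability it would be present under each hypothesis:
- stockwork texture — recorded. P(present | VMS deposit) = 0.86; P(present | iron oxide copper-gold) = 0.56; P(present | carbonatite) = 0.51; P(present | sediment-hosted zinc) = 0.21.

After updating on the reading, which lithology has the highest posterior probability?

For each hypothesis, the unnormalized posterior weight is prior × likelihood:
  VMS deposit: 0.14 × 0.86 = 0.1204
  iron oxide copper-gold: 0.24 × 0.56 = 0.1344
  carbonatite: 0.14 × 0.51 = 0.0714
  sediment-hosted zinc: 0.48 × 0.21 = 0.1008
Normalizing constant Z = 0.1204 + 0.1344 + 0.0714 + 0.1008 = 0.427.
P(VMS deposit | evidence) ≈ 0.1204 / 0.427 ≈ 0.282
P(iron oxide copper-gold | evidence) ≈ 0.1344 / 0.427 ≈ 0.315
P(carbonatite | evidence) ≈ 0.0714 / 0.427 ≈ 0.167
P(sediment-hosted zinc | evidence) ≈ 0.1008 / 0.427 ≈ 0.236
The largest is 0.315, so iron oxide copper-gold is most probable.

iron oxide copper-gold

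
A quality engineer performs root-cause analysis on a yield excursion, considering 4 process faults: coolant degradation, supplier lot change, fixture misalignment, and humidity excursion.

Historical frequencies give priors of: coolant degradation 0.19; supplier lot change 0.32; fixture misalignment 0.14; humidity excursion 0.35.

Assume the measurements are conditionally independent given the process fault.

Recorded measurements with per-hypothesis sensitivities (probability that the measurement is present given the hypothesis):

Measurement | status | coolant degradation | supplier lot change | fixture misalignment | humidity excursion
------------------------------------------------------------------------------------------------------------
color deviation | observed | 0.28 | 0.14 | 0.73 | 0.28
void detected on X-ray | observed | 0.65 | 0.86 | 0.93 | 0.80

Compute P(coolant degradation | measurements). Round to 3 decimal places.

0.140

For each hypothesis, the unnormalized posterior weight is prior × product of the measurement likelihoods:
  coolant degradation: 0.19 × 0.28 × 0.65 = 0.03458
  supplier lot change: 0.32 × 0.14 × 0.86 = 0.038528
  fixture misalignment: 0.14 × 0.73 × 0.93 = 0.095046
  humidity excursion: 0.35 × 0.28 × 0.80 = 0.0784
Marginal likelihood of the evidence = 0.24655.
P(coolant degradation | evidence) = 0.03458 / 0.24655 ≈ 0.140.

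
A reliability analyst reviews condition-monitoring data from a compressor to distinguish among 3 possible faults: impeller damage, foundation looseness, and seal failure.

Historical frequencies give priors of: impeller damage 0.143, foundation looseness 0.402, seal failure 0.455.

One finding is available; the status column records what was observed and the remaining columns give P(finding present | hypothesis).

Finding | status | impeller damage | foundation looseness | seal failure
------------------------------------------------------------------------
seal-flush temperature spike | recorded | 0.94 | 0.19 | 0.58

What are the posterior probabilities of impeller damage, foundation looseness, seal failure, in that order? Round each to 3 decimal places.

By Bayes' rule, the unnormalized weight for each hypothesis is prior × likelihood:
  impeller damage: 0.143 × 0.94 = 0.13442
  foundation looseness: 0.402 × 0.19 = 0.07638
  seal failure: 0.455 × 0.58 = 0.2639
Normalizing constant Z = 0.13442 + 0.07638 + 0.2639 = 0.4747.
P(impeller damage | evidence) = 0.13442 / 0.4747 ≈ 0.283
P(foundation looseness | evidence) = 0.07638 / 0.4747 ≈ 0.161
P(seal failure | evidence) = 0.2639 / 0.4747 ≈ 0.556

0.283, 0.161, 0.556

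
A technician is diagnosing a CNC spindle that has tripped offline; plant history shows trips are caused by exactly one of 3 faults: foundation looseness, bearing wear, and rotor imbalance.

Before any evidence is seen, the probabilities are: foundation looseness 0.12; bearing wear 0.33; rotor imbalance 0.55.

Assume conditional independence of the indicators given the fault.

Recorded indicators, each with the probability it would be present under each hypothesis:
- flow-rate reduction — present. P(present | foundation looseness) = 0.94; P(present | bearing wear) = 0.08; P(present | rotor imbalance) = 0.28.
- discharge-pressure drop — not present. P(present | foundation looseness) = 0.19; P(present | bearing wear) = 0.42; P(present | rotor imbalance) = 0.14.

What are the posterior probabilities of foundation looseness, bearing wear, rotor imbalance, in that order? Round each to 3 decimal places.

For each hypothesis, the unnormalized posterior weight is prior × product of the indicator likelihoods (using 1 − P(present | H) for each absent indicator):
  foundation looseness: 0.12 × 0.94 × (1 − 0.19) = 0.091368
  bearing wear: 0.33 × 0.08 × (1 − 0.42) = 0.015312
  rotor imbalance: 0.55 × 0.28 × (1 − 0.14) = 0.13244
Marginal likelihood of the evidence = 0.23912.
P(foundation looseness | evidence) = 0.091368 / 0.23912 ≈ 0.382
P(bearing wear | evidence) = 0.015312 / 0.23912 ≈ 0.064
P(rotor imbalance | evidence) = 0.13244 / 0.23912 ≈ 0.554

0.382, 0.064, 0.554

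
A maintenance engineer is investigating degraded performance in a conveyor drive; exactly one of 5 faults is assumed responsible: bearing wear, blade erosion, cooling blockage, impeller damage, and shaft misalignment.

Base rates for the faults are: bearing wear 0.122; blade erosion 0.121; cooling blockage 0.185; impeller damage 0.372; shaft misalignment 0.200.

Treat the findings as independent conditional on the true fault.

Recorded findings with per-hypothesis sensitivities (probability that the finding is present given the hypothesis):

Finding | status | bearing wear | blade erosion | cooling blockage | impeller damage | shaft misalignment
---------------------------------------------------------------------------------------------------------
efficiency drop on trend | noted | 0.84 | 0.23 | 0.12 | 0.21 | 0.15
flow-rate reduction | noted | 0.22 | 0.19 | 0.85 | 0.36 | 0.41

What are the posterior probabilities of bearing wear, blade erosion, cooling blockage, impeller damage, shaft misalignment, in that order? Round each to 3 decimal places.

0.259, 0.061, 0.217, 0.323, 0.141

By Bayes' rule with conditional independence, the unnormalized weight for each hypothesis is prior × ∏ likelihoods:
  bearing wear: 0.122 × 0.84 × 0.22 = 0.022546
  blade erosion: 0.121 × 0.23 × 0.19 = 0.0052877
  cooling blockage: 0.185 × 0.12 × 0.85 = 0.01887
  impeller damage: 0.372 × 0.21 × 0.36 = 0.028123
  shaft misalignment: 0.200 × 0.15 × 0.41 = 0.0123
The unnormalized weights sum to 0.087126.
P(bearing wear | evidence) = 0.022546 / 0.087126 ≈ 0.259
P(blade erosion | evidence) = 0.0052877 / 0.087126 ≈ 0.061
P(cooling blockage | evidence) = 0.01887 / 0.087126 ≈ 0.217
P(impeller damage | evidence) = 0.028123 / 0.087126 ≈ 0.323
P(shaft misalignment | evidence) = 0.0123 / 0.087126 ≈ 0.141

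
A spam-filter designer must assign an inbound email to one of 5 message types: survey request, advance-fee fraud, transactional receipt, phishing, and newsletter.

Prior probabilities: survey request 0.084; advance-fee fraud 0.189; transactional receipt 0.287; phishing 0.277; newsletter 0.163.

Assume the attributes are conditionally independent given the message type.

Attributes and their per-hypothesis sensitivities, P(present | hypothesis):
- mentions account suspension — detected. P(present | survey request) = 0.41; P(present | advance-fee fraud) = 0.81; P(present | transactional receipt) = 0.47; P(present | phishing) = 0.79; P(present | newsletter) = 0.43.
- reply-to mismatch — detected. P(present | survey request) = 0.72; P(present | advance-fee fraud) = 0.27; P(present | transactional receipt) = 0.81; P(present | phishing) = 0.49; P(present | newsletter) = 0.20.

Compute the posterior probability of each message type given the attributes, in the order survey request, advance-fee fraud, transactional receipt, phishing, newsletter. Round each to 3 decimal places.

0.084, 0.139, 0.368, 0.361, 0.047

For each hypothesis, the unnormalized posterior weight is prior × product of the attribute likelihoods:
  survey request: 0.084 × 0.41 × 0.72 = 0.024797
  advance-fee fraud: 0.189 × 0.81 × 0.27 = 0.041334
  transactional receipt: 0.287 × 0.47 × 0.81 = 0.10926
  phishing: 0.277 × 0.79 × 0.49 = 0.10723
  newsletter: 0.163 × 0.43 × 0.20 = 0.014018
Normalizing constant Z = 0.024797 + 0.041334 + 0.10926 + 0.10723 + 0.014018 = 0.29664.
P(survey request | evidence) = 0.024797 / 0.29664 ≈ 0.084
P(advance-fee fraud | evidence) = 0.041334 / 0.29664 ≈ 0.139
P(transactional receipt | evidence) = 0.10926 / 0.29664 ≈ 0.368
P(phishing | evidence) = 0.10723 / 0.29664 ≈ 0.361
P(newsletter | evidence) = 0.014018 / 0.29664 ≈ 0.047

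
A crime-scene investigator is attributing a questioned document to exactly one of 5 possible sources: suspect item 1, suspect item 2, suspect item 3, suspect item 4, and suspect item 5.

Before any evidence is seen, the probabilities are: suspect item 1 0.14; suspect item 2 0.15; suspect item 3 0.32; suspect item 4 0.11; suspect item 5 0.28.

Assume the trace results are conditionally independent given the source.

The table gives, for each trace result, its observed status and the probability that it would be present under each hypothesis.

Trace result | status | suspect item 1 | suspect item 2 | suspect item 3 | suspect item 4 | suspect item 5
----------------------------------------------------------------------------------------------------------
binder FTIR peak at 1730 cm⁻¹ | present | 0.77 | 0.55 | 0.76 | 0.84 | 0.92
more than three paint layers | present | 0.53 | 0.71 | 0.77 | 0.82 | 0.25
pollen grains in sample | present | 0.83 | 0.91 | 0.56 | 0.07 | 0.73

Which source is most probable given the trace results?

By Bayes' rule with conditional independence, the unnormalized weight for each hypothesis is prior × ∏ likelihoods:
  suspect item 1: 0.14 × 0.77 × 0.53 × 0.83 = 0.047421
  suspect item 2: 0.15 × 0.55 × 0.71 × 0.91 = 0.053303
  suspect item 3: 0.32 × 0.76 × 0.77 × 0.56 = 0.10487
  suspect item 4: 0.11 × 0.84 × 0.82 × 0.07 = 0.0053038
  suspect item 5: 0.28 × 0.92 × 0.25 × 0.73 = 0.047012
The unnormalized weights sum to 0.25791.
P(suspect item 1 | evidence) ≈ 0.047421 / 0.25791 ≈ 0.184
P(suspect item 2 | evidence) ≈ 0.053303 / 0.25791 ≈ 0.207
P(suspect item 3 | evidence) ≈ 0.10487 / 0.25791 ≈ 0.407
P(suspect item 4 | evidence) ≈ 0.0053038 / 0.25791 ≈ 0.021
P(suspect item 5 | evidence) ≈ 0.047012 / 0.25791 ≈ 0.182
The largest is 0.407, so suspect item 3 is most probable.

suspect item 3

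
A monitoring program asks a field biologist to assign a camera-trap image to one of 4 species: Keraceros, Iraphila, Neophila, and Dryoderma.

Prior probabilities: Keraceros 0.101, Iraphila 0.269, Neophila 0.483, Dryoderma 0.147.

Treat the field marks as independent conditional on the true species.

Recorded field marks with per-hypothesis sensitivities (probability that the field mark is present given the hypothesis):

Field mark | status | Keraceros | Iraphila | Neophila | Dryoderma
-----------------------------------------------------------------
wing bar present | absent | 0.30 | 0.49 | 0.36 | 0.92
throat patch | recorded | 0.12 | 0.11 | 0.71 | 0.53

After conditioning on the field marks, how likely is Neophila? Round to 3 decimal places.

Multiply each prior by the joint likelihood of the field mark pattern (using 1 − P(present | H) for each absent field mark):
  Keraceros: 0.101 × (1 − 0.30) × 0.12 = 0.008484
  Iraphila: 0.269 × (1 − 0.49) × 0.11 = 0.015091
  Neophila: 0.483 × (1 − 0.36) × 0.71 = 0.21948
  Dryoderma: 0.147 × (1 − 0.92) × 0.53 = 0.0062328
Marginal likelihood of the evidence = 0.24928.
P(Neophila | evidence) = 0.21948 / 0.24928 ≈ 0.880.

0.880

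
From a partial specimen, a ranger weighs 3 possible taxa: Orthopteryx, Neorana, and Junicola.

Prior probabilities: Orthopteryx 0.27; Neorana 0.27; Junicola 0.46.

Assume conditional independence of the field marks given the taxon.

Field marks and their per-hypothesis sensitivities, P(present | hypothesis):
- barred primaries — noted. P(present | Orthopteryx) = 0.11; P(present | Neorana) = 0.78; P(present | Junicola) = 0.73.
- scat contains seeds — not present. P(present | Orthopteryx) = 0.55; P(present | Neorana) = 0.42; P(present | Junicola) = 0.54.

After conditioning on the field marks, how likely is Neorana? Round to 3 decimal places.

0.421

By Bayes' rule with conditional independence, the unnormalized weight for each hypothesis is prior × ∏ likelihoods (using 1 − P(present | H) for each absent field mark):
  Orthopteryx: 0.27 × 0.11 × (1 − 0.55) = 0.013365
  Neorana: 0.27 × 0.78 × (1 − 0.42) = 0.12215
  Junicola: 0.46 × 0.73 × (1 − 0.54) = 0.15447
The unnormalized weights sum to 0.28998.
P(Neorana | evidence) = 0.12215 / 0.28998 ≈ 0.421.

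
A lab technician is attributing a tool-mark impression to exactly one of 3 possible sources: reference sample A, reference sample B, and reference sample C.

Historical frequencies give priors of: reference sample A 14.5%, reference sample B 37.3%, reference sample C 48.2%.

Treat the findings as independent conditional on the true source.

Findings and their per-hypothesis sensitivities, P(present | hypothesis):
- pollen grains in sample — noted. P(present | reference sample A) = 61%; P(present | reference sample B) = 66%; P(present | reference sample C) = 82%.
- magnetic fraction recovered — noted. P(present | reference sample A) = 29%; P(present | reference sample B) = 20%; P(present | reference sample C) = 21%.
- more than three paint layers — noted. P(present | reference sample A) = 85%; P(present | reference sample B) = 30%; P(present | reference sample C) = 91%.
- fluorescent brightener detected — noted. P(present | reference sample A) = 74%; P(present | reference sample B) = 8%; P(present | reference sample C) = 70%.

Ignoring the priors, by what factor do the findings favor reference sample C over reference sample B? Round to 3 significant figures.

34.6

Joint likelihood of the evidence pattern under each hypothesis:
  reference sample C: 0.82 × 0.21 × 0.91 × 0.70 = 0.10969
  reference sample B: 0.66 × 0.20 × 0.30 × 0.08 = 0.003168
Bayes factor = 0.10969 / 0.003168 ≈ 34.6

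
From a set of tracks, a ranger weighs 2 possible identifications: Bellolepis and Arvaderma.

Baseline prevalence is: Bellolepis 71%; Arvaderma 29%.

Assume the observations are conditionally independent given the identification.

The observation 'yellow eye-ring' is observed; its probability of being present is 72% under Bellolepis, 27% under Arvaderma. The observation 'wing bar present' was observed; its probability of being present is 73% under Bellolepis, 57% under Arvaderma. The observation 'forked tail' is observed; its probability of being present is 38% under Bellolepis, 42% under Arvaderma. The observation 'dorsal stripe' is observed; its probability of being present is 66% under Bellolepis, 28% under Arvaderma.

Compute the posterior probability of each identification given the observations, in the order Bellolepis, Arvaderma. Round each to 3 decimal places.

0.947, 0.053

Multiply each prior by the joint likelihood of the evidence pattern:
  Bellolepis: 0.71 × 0.72 × 0.73 × 0.38 × 0.66 = 0.093593
  Arvaderma: 0.29 × 0.27 × 0.57 × 0.42 × 0.28 = 0.0052486
Marginal likelihood of the evidence = 0.098841.
P(Bellolepis | evidence) = 0.093593 / 0.098841 ≈ 0.947
P(Arvaderma | evidence) = 0.0052486 / 0.098841 ≈ 0.053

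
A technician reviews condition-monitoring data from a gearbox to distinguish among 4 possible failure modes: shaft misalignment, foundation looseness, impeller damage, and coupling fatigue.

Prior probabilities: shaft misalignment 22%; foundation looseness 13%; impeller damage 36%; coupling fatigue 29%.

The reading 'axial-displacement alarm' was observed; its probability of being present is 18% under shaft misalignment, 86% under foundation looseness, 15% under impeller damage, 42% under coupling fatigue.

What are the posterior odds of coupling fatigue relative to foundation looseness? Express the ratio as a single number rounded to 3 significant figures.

Unnormalized posterior weight (prior times the reading likelihood) for each of the two hypotheses:
  coupling fatigue: 0.29 × 0.42 = 0.1218
  foundation looseness: 0.13 × 0.86 = 0.1118
Posterior odds = 0.1218 / 0.1118 ≈ 1.09.

1.09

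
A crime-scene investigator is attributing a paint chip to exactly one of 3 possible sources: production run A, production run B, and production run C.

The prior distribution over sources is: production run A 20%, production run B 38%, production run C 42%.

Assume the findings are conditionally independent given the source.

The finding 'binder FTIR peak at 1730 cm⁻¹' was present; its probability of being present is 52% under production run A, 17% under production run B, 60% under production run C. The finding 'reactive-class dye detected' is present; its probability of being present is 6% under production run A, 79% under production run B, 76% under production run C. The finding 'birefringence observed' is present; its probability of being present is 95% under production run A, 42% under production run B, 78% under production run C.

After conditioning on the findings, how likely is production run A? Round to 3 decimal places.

For each hypothesis, the unnormalized posterior weight is prior × product of the finding likelihoods:
  production run A: 0.20 × 0.52 × 0.06 × 0.95 = 0.005928
  production run B: 0.38 × 0.17 × 0.79 × 0.42 = 0.021434
  production run C: 0.42 × 0.60 × 0.76 × 0.78 = 0.14939
Normalizing constant Z = 0.005928 + 0.021434 + 0.14939 = 0.17675.
P(production run A | evidence) = 0.005928 / 0.17675 ≈ 0.034.

0.034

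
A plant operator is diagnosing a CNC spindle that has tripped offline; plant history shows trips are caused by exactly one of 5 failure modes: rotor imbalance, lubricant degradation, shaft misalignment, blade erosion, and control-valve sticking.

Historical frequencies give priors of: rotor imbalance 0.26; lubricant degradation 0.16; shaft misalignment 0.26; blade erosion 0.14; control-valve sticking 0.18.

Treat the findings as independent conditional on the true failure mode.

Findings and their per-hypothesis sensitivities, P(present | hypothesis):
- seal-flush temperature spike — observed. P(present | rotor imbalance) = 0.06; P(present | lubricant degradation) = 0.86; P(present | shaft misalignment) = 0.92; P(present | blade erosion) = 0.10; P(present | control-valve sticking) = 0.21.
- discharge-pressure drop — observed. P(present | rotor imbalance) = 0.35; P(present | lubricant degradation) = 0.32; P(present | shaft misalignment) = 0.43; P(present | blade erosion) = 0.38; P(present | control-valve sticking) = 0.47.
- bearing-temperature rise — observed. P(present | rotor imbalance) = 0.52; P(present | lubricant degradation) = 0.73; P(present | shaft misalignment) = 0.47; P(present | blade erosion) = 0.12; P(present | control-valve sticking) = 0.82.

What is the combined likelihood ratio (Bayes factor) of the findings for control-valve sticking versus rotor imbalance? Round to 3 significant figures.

7.41

The Bayes factor is the ratio of the joint likelihoods of the evidence pattern under the two hypotheses.
  control-valve sticking: 0.21 × 0.47 × 0.82 = 0.080934
  rotor imbalance: 0.06 × 0.35 × 0.52 = 0.01092
Bayes factor = 0.080934 / 0.01092 ≈ 7.41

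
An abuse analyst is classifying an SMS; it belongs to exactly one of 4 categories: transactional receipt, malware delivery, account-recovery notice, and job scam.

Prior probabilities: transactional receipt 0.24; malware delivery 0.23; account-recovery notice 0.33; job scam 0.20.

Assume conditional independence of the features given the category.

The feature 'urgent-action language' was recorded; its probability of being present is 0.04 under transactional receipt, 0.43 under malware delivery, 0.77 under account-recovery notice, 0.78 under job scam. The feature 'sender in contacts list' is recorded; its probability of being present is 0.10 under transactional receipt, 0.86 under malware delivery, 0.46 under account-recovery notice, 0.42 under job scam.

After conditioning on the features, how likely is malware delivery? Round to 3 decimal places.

For each hypothesis, the unnormalized posterior weight is prior × product of the feature likelihoods:
  transactional receipt: 0.24 × 0.04 × 0.10 = 0.00096
  malware delivery: 0.23 × 0.43 × 0.86 = 0.085054
  account-recovery notice: 0.33 × 0.77 × 0.46 = 0.11689
  job scam: 0.20 × 0.78 × 0.42 = 0.06552
Marginal likelihood of the evidence = 0.26842.
P(malware delivery | evidence) = 0.085054 / 0.26842 ≈ 0.317.

0.317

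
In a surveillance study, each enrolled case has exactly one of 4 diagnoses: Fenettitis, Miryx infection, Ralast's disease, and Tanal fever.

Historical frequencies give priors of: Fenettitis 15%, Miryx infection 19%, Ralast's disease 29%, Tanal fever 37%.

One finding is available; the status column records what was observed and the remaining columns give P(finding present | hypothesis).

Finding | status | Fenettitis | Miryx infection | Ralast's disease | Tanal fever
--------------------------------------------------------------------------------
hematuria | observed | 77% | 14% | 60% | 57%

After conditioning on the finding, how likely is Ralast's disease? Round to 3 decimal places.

For each hypothesis, the unnormalized posterior weight is prior × likelihood:
  Fenettitis: 0.15 × 0.77 = 0.1155
  Miryx infection: 0.19 × 0.14 = 0.0266
  Ralast's disease: 0.29 × 0.60 = 0.174
  Tanal fever: 0.37 × 0.57 = 0.2109
Normalizing constant Z = 0.1155 + 0.0266 + 0.174 + 0.2109 = 0.527.
P(Ralast's disease | evidence) = 0.174 / 0.527 ≈ 0.330.

0.330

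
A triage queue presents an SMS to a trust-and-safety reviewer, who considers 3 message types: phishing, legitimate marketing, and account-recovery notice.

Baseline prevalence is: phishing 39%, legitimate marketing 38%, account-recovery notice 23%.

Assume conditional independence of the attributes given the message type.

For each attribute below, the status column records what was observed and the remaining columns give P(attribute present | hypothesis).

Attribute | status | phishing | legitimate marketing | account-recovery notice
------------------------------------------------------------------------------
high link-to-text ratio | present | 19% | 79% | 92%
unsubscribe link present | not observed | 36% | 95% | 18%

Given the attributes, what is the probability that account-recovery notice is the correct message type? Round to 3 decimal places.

For each hypothesis, the unnormalized posterior weight is prior × product of the attribute likelihoods (using 1 − P(present | H) for each absent attribute):
  phishing: 0.39 × 0.19 × (1 − 0.36) = 0.047424
  legitimate marketing: 0.38 × 0.79 × (1 − 0.95) = 0.01501
  account-recovery notice: 0.23 × 0.92 × (1 − 0.18) = 0.17351
The unnormalized weights sum to 0.23595.
P(account-recovery notice | evidence) = 0.17351 / 0.23595 ≈ 0.735.

0.735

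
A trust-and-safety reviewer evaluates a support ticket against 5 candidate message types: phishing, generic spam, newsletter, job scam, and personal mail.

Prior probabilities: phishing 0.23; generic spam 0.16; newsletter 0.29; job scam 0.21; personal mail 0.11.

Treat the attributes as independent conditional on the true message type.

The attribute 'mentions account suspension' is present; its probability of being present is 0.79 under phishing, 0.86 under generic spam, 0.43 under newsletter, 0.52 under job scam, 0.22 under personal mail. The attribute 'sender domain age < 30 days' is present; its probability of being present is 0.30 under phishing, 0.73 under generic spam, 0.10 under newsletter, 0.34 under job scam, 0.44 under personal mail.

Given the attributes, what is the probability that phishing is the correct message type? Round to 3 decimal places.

0.253

By Bayes' rule with conditional independence, the unnormalized weight for each hypothesis is prior × ∏ likelihoods:
  phishing: 0.23 × 0.79 × 0.30 = 0.05451
  generic spam: 0.16 × 0.86 × 0.73 = 0.10045
  newsletter: 0.29 × 0.43 × 0.10 = 0.01247
  job scam: 0.21 × 0.52 × 0.34 = 0.037128
  personal mail: 0.11 × 0.22 × 0.44 = 0.010648
Normalizing constant Z = 0.05451 + 0.10045 + 0.01247 + 0.037128 + 0.010648 = 0.2152.
P(phishing | evidence) = 0.05451 / 0.2152 ≈ 0.253.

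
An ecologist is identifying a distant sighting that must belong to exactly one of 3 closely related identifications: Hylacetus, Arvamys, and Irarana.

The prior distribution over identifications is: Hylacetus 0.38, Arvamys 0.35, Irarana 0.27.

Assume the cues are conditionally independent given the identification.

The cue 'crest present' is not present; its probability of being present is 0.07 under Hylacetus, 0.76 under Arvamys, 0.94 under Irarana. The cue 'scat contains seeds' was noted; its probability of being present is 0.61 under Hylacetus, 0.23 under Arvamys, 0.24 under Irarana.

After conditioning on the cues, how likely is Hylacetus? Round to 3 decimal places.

Multiply each prior by the joint likelihood of the cue pattern (using 1 − P(present | H) for each absent cue):
  Hylacetus: 0.38 × (1 − 0.07) × 0.61 = 0.21557
  Arvamys: 0.35 × (1 − 0.76) × 0.23 = 0.01932
  Irarana: 0.27 × (1 − 0.94) × 0.24 = 0.003888
The unnormalized weights sum to 0.23878.
P(Hylacetus | evidence) = 0.21557 / 0.23878 ≈ 0.903.

0.903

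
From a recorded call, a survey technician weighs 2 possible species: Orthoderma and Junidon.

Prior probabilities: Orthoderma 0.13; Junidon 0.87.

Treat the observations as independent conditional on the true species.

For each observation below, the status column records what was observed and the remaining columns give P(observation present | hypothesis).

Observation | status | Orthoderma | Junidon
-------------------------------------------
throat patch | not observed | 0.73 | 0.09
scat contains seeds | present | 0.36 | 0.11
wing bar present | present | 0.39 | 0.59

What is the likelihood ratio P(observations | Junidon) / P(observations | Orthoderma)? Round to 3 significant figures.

1.56

Joint likelihood of the evidence pattern under each hypothesis (using 1 − P(present | H) for each absent observation):
  Junidon: (1 − 0.09) × 0.11 × 0.59 = 0.059059
  Orthoderma: (1 − 0.73) × 0.36 × 0.39 = 0.037908
Bayes factor = 0.059059 / 0.037908 ≈ 1.56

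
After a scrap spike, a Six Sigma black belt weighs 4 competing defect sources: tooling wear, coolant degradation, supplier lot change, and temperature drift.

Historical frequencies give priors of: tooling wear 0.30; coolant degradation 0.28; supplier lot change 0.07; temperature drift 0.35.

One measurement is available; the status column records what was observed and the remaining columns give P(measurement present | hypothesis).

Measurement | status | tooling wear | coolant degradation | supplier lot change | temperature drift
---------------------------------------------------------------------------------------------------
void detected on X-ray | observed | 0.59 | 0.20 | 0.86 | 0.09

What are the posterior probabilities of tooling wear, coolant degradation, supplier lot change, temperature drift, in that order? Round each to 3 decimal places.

For each hypothesis, the unnormalized posterior weight is prior × likelihood:
  tooling wear: 0.30 × 0.59 = 0.177
  coolant degradation: 0.28 × 0.20 = 0.056
  supplier lot change: 0.07 × 0.86 = 0.0602
  temperature drift: 0.35 × 0.09 = 0.0315
Normalizing constant Z = 0.177 + 0.056 + 0.0602 + 0.0315 = 0.3247.
P(tooling wear | evidence) = 0.177 / 0.3247 ≈ 0.545
P(coolant degradation | evidence) = 0.056 / 0.3247 ≈ 0.172
P(supplier lot change | evidence) = 0.0602 / 0.3247 ≈ 0.185
P(temperature drift | evidence) = 0.0315 / 0.3247 ≈ 0.097

0.545, 0.172, 0.185, 0.097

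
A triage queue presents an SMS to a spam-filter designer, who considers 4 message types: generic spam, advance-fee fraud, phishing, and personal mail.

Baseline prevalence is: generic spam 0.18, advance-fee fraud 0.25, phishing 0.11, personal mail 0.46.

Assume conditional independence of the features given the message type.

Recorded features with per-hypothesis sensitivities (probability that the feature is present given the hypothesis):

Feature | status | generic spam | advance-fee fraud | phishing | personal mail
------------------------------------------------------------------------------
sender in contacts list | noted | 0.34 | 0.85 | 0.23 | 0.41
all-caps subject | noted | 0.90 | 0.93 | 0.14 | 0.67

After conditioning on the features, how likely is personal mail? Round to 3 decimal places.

0.330

By Bayes' rule with conditional independence, the unnormalized weight for each hypothesis is prior × ∏ likelihoods:
  generic spam: 0.18 × 0.34 × 0.90 = 0.05508
  advance-fee fraud: 0.25 × 0.85 × 0.93 = 0.19762
  phishing: 0.11 × 0.23 × 0.14 = 0.003542
  personal mail: 0.46 × 0.41 × 0.67 = 0.12636
The unnormalized weights sum to 0.38261.
P(personal mail | evidence) = 0.12636 / 0.38261 ≈ 0.330.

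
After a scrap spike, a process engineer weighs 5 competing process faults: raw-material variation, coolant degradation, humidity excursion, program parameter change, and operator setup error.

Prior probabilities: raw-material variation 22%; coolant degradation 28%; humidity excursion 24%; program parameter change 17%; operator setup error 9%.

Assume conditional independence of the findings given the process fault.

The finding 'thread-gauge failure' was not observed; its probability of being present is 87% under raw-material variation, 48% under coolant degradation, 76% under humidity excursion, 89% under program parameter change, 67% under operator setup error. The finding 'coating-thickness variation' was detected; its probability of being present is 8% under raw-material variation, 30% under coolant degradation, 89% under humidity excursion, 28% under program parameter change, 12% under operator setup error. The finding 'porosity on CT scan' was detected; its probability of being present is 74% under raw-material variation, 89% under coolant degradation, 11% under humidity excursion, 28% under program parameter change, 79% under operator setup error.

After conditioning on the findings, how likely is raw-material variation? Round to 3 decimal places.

By Bayes' rule with conditional independence, the unnormalized weight for each hypothesis is prior × ∏ likelihoods (using 1 − P(present | H) for each absent finding):
  raw-material variation: 0.22 × (1 − 0.87) × 0.08 × 0.74 = 0.0016931
  coolant degradation: 0.28 × (1 − 0.48) × 0.30 × 0.89 = 0.038875
  humidity excursion: 0.24 × (1 − 0.76) × 0.89 × 0.11 = 0.005639
  program parameter change: 0.17 × (1 − 0.89) × 0.28 × 0.28 = 0.0014661
  operator setup error: 0.09 × (1 − 0.67) × 0.12 × 0.79 = 0.0028156
Marginal likelihood of the evidence = 0.050489.
P(raw-material variation | evidence) = 0.0016931 / 0.050489 ≈ 0.034.

0.034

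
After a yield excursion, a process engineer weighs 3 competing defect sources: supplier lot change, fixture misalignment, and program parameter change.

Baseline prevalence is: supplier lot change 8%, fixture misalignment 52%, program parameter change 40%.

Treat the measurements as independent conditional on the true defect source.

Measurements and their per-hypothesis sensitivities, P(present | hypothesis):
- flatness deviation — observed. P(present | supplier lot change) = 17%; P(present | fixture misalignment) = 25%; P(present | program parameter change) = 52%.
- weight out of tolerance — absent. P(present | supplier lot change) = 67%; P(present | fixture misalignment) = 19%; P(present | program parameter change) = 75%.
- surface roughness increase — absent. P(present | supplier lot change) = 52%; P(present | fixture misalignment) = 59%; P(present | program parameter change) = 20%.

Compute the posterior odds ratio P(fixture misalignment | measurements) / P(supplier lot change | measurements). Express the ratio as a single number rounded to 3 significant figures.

The normalizing constant cancels in an odds ratio, so compute prior × likelihood for the two hypotheses only (using 1 − P(present | H) for each absent measurement):
  fixture misalignment: 0.52 × 0.25 × (1 − 0.19) × (1 − 0.59) = 0.043173
  supplier lot change: 0.08 × 0.17 × (1 − 0.67) × (1 − 0.52) = 0.0021542
Posterior odds = 0.043173 / 0.0021542 ≈ 20.0.

20.0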